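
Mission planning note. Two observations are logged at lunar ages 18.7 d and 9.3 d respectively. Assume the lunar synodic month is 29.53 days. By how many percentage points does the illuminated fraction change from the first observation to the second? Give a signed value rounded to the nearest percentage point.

θ₁ = 360° × 18.7/29.53 = 228.0°, f₁ = (1 − cos θ₁)/2 = 0.835.
θ₂ = 360° × 9.3/29.53 = 113.4°, f₂ = (1 − cos θ₂)/2 = 0.698.
Change = f₂ − f₁ = -0.136 → -14 percentage points.

-14 percentage points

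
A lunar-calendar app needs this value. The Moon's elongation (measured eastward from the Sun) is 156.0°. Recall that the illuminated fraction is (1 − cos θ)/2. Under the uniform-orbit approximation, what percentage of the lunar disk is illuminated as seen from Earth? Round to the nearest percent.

f = (1 − cos 156.0°)/2 = (1 − (-0.914))/2 ≈ 0.957, i.e. 96%.

96%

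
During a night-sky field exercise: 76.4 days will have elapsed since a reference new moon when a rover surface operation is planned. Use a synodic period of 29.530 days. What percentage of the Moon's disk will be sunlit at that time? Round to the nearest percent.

93%

Reduce mod P: 76.4 − 2×29.530 = 17.34 d into the current lunation.
The Moon has covered 17.34/29.530 of its cycle, so θ ≈ 360° × 17.34/29.530 = 211.4°.
Illuminated fraction = (1 − cos 211.4°)/2 = (1 − (-0.854))/2 ≈ 0.927, so 93%.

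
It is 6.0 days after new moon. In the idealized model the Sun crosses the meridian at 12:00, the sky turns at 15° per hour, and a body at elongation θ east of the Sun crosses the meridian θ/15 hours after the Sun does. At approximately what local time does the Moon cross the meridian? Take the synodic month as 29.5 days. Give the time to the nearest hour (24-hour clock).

Elongation θ = 360° × 6.0/29.5 ≈ 73.2°.
Delay after the Sun = 73.2° / (15°/h) ≈ 4.88 h.
12:00 + 4.88 h ≈ 16:53 → 17:00 to the nearest hour.

17:00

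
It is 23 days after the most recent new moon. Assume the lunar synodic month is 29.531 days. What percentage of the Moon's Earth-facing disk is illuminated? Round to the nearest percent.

Phase angle: θ = 360°·(23 d)/(29.531 d) = 280.4°.
Illuminated fraction = (1 − cos 280.4°)/2 = (1 − 0.180)/2 ≈ 0.410, so 41%.

41%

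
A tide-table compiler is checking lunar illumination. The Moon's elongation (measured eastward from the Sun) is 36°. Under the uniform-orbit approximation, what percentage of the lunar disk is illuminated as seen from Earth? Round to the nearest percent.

cos 36° = 0.809, so f = (1 − 0.809)/2 = 0.095, i.e. 10%.

10%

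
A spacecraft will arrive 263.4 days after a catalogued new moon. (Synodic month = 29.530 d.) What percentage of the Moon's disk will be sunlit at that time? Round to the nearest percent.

6%

Reduce mod P: 263.4 − 8×29.530 = 27.16 d into the current lunation.
The Moon has covered 27.16/29.530 of its cycle, so θ ≈ 360° × 27.16/29.530 = 331.1°.
With cos θ = 0.876, the lit fraction is (1 − 0.876)/2 ≈ 0.062, so 6%.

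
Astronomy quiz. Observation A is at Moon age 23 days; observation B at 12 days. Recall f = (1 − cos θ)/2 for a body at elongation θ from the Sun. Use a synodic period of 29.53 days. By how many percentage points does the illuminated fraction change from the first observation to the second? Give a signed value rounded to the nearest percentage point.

First observation: θ = 360°·23/29.53 = 280.4°, so f = 0.410.
Second observation: θ = 146.3°, f = 0.916.
Δf = 0.916 − 0.410 = +0.506, i.e. +51 pp.

+51 percentage points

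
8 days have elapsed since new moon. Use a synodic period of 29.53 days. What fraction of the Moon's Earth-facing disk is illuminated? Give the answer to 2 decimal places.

0.57

Phase angle: θ = 360°·(8 d)/(29.53 d) = 97.5°.
With cos θ = (-0.131), the lit fraction is (1 − (-0.131))/2 ≈ 0.566.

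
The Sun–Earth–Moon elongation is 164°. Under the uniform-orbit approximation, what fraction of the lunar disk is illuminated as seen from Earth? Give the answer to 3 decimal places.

cos 164° = (-0.961), so f = (1 − (-0.961))/2 = 0.981.

0.981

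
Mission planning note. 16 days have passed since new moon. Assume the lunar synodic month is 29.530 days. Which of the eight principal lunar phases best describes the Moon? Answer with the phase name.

full moon

At 16/29.530 of the cycle, θ ≈ 195° — the full moon range.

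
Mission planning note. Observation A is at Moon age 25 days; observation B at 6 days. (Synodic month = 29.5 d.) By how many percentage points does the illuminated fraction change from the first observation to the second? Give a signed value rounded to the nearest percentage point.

θ₁ = 360° × 25/29.5 = 305.1°, f₁ = (1 − cos θ₁)/2 = 0.213.
θ₂ = 360° × 6/29.5 = 73.2°, f₂ = (1 − cos θ₂)/2 = 0.356.
Change = f₂ − f₁ = +0.143 → +14 percentage points.

+14 percentage points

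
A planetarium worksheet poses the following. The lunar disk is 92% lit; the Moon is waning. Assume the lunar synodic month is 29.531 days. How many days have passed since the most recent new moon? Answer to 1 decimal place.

Invert f = (1 − cos θ)/2 to get cos θ = 1 − 2(0.92) = -0.840, hence θ₀ = arccos -0.840 = 147.1°.
Waning ⇒ past full, so θ = 360° − 147.1° = 212.9°.
At 360°/29.531 d per day, 212.9° corresponds to 17.46 days.

17.5 days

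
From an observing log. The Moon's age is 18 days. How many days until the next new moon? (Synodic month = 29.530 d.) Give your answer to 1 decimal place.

One full lunation from the last new moon is 29.530 d; remaining = 29.530 − 18 = 11.530 d.

11.5 days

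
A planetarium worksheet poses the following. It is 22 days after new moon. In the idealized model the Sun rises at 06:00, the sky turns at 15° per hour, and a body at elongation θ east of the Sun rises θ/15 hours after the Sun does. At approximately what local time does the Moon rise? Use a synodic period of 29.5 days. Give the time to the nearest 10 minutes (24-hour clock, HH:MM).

Elongation θ = 360° × 22/29.5 ≈ 268.5°.
The Moon trails the Sun by θ/15 = 268.5/15 ≈ 17.90 hours.
06:00 + 17.898 h ≈ 23:54 → 23:50 to the nearest ten minutes.

23:50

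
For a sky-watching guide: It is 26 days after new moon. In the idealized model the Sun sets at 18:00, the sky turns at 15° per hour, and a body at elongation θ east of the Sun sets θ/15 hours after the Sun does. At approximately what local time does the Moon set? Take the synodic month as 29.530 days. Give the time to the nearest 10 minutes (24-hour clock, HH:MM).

Elongation θ = 360° × 26/29.530 ≈ 317.0°.
Delay after the Sun = 317.0° / (15°/h) ≈ 21.13 h.
18:00 + 21.131 h ≈ 15:08 → 15:10 to the nearest ten minutes.

15:10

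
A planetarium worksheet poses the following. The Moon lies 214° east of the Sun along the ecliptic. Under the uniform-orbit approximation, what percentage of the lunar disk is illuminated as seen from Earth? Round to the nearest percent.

Half-versine of 214°: (1 − (-0.829))/2 = 0.915, i.e. 91%.

91%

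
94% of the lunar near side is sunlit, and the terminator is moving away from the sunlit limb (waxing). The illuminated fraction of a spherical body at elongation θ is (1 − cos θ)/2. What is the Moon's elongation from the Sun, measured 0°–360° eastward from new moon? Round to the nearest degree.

152°

Invert f = (1 − cos θ)/2 to get cos θ = 1 − 2(0.94) = -0.880, hence θ₀ = arccos -0.880 = 151.6°.
Waxing ⇒ before full, so θ = 151.6°.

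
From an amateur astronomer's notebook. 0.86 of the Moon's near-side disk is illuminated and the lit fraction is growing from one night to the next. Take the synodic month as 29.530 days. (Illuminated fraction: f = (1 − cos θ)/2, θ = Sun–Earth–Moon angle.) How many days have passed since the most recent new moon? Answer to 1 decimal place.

From f = (1 − cos θ)/2: cos θ = 1 − 2×0.86 = -0.720; arccos → 136.1°.
The Moon is waxing (0°–180°), so θ = 136.1° directly.
Age = 29.530 × 136.1°/360° ≈ 11.16 days.

11.2 days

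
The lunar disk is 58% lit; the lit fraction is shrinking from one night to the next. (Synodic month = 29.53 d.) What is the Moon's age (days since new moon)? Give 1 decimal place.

From f = (1 − cos θ)/2: cos θ = 1 − 2×0.58 = -0.160; arccos → 99.2°.
Waning ⇒ past full, so θ = 360° − 99.2° = 260.8°.
At 360°/29.53 d per day, 260.8° corresponds to 21.39 days.

21.4 days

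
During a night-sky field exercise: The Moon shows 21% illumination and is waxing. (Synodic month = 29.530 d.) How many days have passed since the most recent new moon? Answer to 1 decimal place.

4.5 days

cos θ = 1 − 2f = 0.580, giving a principal value of 54.5°.
Before full moon the principal value applies: θ = 54.5°.
At 360°/29.530 d per day, 54.5° corresponds to 4.47 days.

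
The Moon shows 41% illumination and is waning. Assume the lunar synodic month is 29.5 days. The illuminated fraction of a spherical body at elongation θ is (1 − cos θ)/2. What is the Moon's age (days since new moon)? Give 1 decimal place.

23.0 days

From f = (1 − cos θ)/2: cos θ = 1 − 2×0.41 = 0.180; arccos → 79.6°.
Since the Moon is past full (waning), take the reflex angle: θ = 360° − 79.6° = 280.4°.
Age = 29.5 × 280.4°/360° ≈ 22.97 days.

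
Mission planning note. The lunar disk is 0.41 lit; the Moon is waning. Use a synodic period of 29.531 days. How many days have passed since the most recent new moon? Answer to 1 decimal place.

23.0 days

Invert f = (1 − cos θ)/2 to get cos θ = 1 − 2(0.41) = 0.180, hence θ₀ = arccos 0.180 = 79.6°.
A waning Moon lies in 180°–360°, so θ = 360° − 79.6° = 280.4°.
At 360°/29.531 d per day, 280.4° corresponds to 23.00 days.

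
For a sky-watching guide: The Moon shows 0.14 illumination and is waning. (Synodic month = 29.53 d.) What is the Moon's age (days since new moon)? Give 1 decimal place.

25.9 days

cos θ = 1 − 2f = 0.720, giving a principal value of 43.9°.
Waning ⇒ past full, so θ = 360° − 43.9° = 316.1°.
Age = 29.53 × 316.1°/360° ≈ 25.93 days.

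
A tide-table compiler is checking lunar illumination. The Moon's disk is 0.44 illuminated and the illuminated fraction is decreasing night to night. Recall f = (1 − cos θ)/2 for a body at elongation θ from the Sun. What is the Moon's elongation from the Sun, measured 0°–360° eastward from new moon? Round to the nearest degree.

277°

From f = (1 − cos θ)/2: cos θ = 1 − 2×0.44 = 0.120; arccos → 83.1°.
Since the Moon is past full (waning), take the reflex angle: θ = 360° − 83.1° = 276.9°.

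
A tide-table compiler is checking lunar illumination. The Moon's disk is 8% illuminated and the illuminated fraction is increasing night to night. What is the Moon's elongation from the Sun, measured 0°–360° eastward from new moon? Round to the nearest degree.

From f = (1 − cos θ)/2: cos θ = 1 − 2×0.08 = 0.840; arccos → 32.9°.
The Moon is waxing (0°–180°), so θ = 32.9° directly.

33°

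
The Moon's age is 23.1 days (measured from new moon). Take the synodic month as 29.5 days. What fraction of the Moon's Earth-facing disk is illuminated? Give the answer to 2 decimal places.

The Moon has covered 23.1/29.5 of its cycle, so θ ≈ 360° × 23.1/29.5 = 281.9°.
Illuminated fraction = (1 − cos 281.9°)/2 = (1 − 0.206)/2 ≈ 0.397.

0.40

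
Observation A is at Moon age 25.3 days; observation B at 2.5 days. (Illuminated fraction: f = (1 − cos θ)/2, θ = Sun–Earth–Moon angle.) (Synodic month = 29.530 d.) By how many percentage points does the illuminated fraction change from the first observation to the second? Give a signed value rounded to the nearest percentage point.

-12 pp

First observation: θ = 360°·25.3/29.530 = 308.4°, so f = 0.189.
Second observation: θ = 30.5°, f = 0.069.
Δf = 0.069 − 0.189 = -0.120, i.e. -12 pp.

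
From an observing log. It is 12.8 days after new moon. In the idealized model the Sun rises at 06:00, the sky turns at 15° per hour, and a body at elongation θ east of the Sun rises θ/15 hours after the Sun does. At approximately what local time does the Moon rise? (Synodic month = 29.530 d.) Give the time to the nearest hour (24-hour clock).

16:00

Elongation θ = 360° × 12.8/29.530 ≈ 156.0°.
At 15° of sky rotation per hour, 156.0° corresponds to a 10.40 h lag.
06:00 + 10.40 h ≈ 16:24 → 16:00 to the nearest hour.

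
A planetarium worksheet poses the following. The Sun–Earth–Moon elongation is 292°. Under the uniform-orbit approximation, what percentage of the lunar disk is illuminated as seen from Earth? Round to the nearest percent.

Half-versine of 292°: (1 − 0.375)/2 = 0.313, i.e. 31%.

31%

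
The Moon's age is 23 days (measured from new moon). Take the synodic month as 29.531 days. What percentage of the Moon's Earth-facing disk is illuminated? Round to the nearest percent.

41%

Phase angle: θ = 360°·(23 d)/(29.531 d) = 280.4°.
Illuminated fraction = (1 − cos 280.4°)/2 = (1 − 0.180)/2 ≈ 0.410, so 41%.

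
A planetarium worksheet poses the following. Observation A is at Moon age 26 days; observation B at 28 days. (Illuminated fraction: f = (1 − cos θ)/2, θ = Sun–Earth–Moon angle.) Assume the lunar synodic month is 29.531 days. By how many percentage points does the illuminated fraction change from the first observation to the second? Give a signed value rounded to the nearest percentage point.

First observation: θ = 360°·26/29.531 = 317.0°, so f = 0.135.
Second observation: θ = 341.3°, f = 0.026.
Δf = 0.026 − 0.135 = -0.108, i.e. -11 pp.

-11 percentage points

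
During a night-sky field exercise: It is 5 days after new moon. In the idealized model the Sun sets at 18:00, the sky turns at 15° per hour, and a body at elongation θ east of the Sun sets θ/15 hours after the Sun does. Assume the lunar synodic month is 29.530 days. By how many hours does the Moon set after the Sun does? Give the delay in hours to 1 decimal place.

4.1 h

The Moon has covered 5/29.530 of its cycle, so θ ≈ 360° × 5/29.530 = 61.0°.
Delay after the Sun = 61.0° / (15°/h) ≈ 4.06 h.
So the Moon sets 4.06 h after the Sun.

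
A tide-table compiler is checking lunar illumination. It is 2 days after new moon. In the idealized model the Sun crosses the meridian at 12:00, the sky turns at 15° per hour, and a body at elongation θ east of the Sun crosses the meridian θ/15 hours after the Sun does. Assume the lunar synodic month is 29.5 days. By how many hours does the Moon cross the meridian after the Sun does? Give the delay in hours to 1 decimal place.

1.6 h

The Moon has covered 2/29.5 of its cycle, so θ ≈ 360° × 2/29.5 = 24.4°.
At 15° of sky rotation per hour, 24.4° corresponds to a 1.63 h lag.
So the Moon crosses the meridian 1.63 h after the Sun.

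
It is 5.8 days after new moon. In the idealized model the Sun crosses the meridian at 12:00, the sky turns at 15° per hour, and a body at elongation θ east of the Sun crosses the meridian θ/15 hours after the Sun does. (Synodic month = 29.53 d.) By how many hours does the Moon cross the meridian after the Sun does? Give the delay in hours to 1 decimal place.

4.7 h

The Moon has covered 5.8/29.53 of its cycle, so θ ≈ 360° × 5.8/29.53 = 70.7°.
At 15° of sky rotation per hour, 70.7° corresponds to a 4.71 h lag.
So the Moon crosses the meridian 4.71 h after the Sun.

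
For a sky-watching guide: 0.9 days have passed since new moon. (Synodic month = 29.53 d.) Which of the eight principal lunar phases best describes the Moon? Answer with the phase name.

new moon

θ ≈ 360° × 0.9/29.53 = 11°, which falls in the new moon sector.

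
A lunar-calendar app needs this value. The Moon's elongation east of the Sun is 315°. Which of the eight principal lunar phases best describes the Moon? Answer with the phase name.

The waning crescent sector spans roughly 292°–338°; 315° falls inside it.

waning crescent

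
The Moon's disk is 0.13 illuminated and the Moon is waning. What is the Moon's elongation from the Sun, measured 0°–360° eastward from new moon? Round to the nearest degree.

Invert f = (1 − cos θ)/2 to get cos θ = 1 − 2(0.13) = 0.740, hence θ₀ = arccos 0.740 = 42.3°.
Waning ⇒ past full, so θ = 360° − 42.3° = 317.7°.

318°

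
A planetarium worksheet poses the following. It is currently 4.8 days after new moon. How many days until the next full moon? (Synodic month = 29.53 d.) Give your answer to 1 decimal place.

Full moon occurs at elongation 180°, i.e. at age 29.53 × 180/360 = 14.765 d.
That is 14.765 − 4.8 = 9.965 days ahead.

10.0 days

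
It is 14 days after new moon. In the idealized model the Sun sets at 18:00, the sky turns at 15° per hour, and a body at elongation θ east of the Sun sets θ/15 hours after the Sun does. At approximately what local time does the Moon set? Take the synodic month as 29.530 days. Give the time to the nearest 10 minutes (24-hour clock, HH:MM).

05:20

Phase angle: θ = 360°·(14 d)/(29.530 d) = 170.7°.
Delay after the Sun = 170.7° / (15°/h) ≈ 11.38 h.
18:00 + 11.378 h ≈ 05:23 → 05:20 to the nearest ten minutes.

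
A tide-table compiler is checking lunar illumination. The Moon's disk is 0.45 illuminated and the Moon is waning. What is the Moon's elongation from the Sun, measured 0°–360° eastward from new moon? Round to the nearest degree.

Invert f = (1 − cos θ)/2 to get cos θ = 1 − 2(0.45) = 0.100, hence θ₀ = arccos 0.100 = 84.3°.
Waning ⇒ past full, so θ = 360° − 84.3° = 275.7°.

276°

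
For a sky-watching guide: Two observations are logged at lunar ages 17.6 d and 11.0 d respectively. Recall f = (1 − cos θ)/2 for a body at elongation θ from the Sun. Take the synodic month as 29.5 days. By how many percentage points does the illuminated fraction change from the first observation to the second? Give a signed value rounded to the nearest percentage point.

-6 percentage points

First observation: θ = 360°·17.6/29.5 = 214.8°, so f = 0.911.
Second observation: θ = 134.2°, f = 0.849.
Δf = 0.849 − 0.911 = -0.062, i.e. -6 pp.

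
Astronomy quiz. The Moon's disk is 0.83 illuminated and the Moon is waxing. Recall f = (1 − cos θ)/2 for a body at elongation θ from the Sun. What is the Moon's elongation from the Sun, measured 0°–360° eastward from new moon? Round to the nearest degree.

131°

cos θ = 1 − 2f = -0.660, giving a principal value of 131.3°.
The Moon is waxing (0°–180°), so θ = 131.3° directly.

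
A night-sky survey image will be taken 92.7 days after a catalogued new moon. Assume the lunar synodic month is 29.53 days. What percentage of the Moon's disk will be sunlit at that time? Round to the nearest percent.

92.7 d spans 3 complete synodic months (3 × 29.53 = 88.59 d) plus 4.11 d.
The Moon has covered 4.11/29.53 of its cycle, so θ ≈ 360° × 4.11/29.53 = 50.1°.
Illuminated fraction = (1 − cos 50.1°)/2 = (1 − 0.641)/2 ≈ 0.179, so 18%.

18%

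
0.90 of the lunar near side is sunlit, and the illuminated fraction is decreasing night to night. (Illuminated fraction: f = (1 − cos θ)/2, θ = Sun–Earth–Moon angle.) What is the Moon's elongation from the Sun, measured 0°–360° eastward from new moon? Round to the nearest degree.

cos θ = 1 − 2f = -0.800, giving a principal value of 143.1°.
Waning ⇒ past full, so θ = 360° − 143.1° = 216.9°.

217°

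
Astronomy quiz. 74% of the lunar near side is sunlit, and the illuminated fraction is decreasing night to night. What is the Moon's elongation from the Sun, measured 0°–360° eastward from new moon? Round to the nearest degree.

241°

cos θ = 1 − 2f = -0.480, giving a principal value of 118.7°.
A waning Moon lies in 180°–360°, so θ = 360° − 118.7° = 241.3°.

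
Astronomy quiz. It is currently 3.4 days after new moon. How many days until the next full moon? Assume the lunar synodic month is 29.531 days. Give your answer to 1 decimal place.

11.4 days

Full moon occurs at elongation 180°, i.e. at age 29.531 × 180/360 = 14.765 d.
So 11.365 days remain (14.765 − 3.4).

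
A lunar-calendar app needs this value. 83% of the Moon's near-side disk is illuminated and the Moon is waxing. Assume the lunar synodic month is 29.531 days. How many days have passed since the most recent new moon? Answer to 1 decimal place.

10.8 days

Invert f = (1 − cos θ)/2 to get cos θ = 1 − 2(0.83) = -0.660, hence θ₀ = arccos -0.660 = 131.3°.
Before full moon the principal value applies: θ = 131.3°.
That fraction of the synodic month is 131.3/360 × 29.531 d ≈ 10.77 d.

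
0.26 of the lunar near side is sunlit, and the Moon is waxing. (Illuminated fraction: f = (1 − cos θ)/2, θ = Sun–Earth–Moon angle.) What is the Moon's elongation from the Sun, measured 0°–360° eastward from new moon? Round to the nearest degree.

cos θ = 1 − 2f = 0.480, giving a principal value of 61.3°.
The Moon is waxing (0°–180°), so θ = 61.3° directly.

61°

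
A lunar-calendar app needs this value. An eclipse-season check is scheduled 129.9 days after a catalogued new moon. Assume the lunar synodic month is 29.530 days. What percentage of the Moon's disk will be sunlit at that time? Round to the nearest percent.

129.9/29.530 = 4.399 lunations, so 4 complete cycles and 11.78 d into the next.
Phase angle: θ = 360°·(11.78 d)/(29.530 d) = 143.6°.
With cos θ = (-0.805), the lit fraction is (1 − (-0.805))/2 ≈ 0.902, so 90%.

90%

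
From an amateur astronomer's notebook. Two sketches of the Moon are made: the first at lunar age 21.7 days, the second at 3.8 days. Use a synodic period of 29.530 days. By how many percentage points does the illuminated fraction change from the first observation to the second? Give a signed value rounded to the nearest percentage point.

θ₁ = 360° × 21.7/29.530 = 264.5°, f₁ = (1 − cos θ₁)/2 = 0.548.
θ₂ = 360° × 3.8/29.530 = 46.3°, f₂ = (1 − cos θ₂)/2 = 0.155.
Change = f₂ − f₁ = -0.393 → -39 percentage points.

-39 percentage points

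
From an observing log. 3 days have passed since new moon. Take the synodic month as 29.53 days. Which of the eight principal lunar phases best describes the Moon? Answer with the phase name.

waxing crescent

At 3/29.53 of the cycle, θ ≈ 37° — the waxing crescent range.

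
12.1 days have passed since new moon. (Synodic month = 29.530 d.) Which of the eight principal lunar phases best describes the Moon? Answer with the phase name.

waxing gibbous

θ ≈ 360° × 12.1/29.530 = 148°, which falls in the waxing gibbous sector.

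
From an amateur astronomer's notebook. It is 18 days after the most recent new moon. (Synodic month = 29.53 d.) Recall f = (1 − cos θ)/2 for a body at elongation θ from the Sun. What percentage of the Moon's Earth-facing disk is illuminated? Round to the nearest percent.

Phase angle: θ = 360°·(18 d)/(29.53 d) = 219.4°.
Illuminated fraction = (1 − cos 219.4°)/2 = (1 − (-0.772))/2 ≈ 0.886, so 89%.

89%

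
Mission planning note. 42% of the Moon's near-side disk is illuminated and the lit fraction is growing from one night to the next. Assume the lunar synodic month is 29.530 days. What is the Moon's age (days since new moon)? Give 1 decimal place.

cos θ = 1 − 2f = 0.160, giving a principal value of 80.8°.
The Moon is waxing (0°–180°), so θ = 80.8° directly.
At 360°/29.530 d per day, 80.8° corresponds to 6.63 days.

6.6 days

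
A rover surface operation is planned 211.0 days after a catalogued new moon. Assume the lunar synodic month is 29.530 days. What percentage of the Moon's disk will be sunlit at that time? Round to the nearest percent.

Reduce mod P: 211.0 − 7×29.530 = 4.29 d into the current lunation.
Elongation θ = 360° × 4.29/29.530 ≈ 52.3°.
Illuminated fraction = (1 − cos 52.3°)/2 = (1 − 0.612)/2 ≈ 0.194, so 19%.

19%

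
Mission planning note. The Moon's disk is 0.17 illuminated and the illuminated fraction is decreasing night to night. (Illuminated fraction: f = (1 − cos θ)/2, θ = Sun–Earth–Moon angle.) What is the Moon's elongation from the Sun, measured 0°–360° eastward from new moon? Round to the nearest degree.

311°

Invert f = (1 − cos θ)/2 to get cos θ = 1 − 2(0.17) = 0.660, hence θ₀ = arccos 0.660 = 48.7°.
Waning ⇒ past full, so θ = 360° − 48.7° = 311.3°.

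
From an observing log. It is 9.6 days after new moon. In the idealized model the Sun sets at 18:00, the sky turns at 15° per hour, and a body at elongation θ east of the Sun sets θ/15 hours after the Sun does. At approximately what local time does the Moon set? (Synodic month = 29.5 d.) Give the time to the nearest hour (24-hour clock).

Elongation θ = 360° × 9.6/29.5 ≈ 117.2°.
Delay after the Sun = 117.2° / (15°/h) ≈ 7.81 h.
18:00 + 7.81 h ≈ 01:49 → 02:00 to the nearest hour.

02:00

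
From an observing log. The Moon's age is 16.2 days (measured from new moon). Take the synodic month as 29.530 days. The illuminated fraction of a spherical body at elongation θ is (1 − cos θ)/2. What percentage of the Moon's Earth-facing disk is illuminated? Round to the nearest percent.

98%

Phase angle: θ = 360°·(16.2 d)/(29.530 d) = 197.5°.
Illuminated fraction = (1 − cos 197.5°)/2 = (1 − (-0.954))/2 ≈ 0.977, so 98%.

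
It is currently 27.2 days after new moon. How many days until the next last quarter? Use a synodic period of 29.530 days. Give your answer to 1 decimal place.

24.5 days

Last quarter occurs at elongation 270°, i.e. at age 29.530 × 270/360 = 22.148 d.
Already past this cycle's last quarter; the next is at 22.148 + 29.530 = 51.678 d, so 51.678 − 27.2 = 24.478 days.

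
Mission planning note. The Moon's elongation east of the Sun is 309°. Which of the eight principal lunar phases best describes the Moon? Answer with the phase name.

309° lies in the waning crescent sector of the 8-phase cycle.

waning crescent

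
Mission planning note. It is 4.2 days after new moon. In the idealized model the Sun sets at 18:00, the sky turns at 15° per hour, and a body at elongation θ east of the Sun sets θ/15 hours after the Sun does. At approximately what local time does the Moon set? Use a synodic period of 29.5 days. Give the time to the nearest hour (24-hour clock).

21:00

The Moon has covered 4.2/29.5 of its cycle, so θ ≈ 360° × 4.2/29.5 = 51.3°.
At 15° of sky rotation per hour, 51.3° corresponds to a 3.42 h lag.
18:00 + 3.42 h ≈ 21:25 → 21:00 to the nearest hour.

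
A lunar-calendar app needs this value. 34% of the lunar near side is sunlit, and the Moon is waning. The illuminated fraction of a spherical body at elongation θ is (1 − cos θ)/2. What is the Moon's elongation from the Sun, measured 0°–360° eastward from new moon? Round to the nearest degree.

289°

cos θ = 1 − 2f = 0.320, giving a principal value of 71.3°.
A waning Moon lies in 180°–360°, so θ = 360° − 71.3° = 288.7°.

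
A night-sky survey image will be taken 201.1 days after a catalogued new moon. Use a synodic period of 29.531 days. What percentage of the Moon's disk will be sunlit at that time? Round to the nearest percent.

32%

201.1/29.531 = 6.810 lunations, so 6 complete cycles and 23.91 d into the next.
The Moon has covered 23.91/29.531 of its cycle, so θ ≈ 360° × 23.91/29.531 = 291.5°.
With cos θ = 0.367, the lit fraction is (1 − 0.367)/2 ≈ 0.317, so 32%.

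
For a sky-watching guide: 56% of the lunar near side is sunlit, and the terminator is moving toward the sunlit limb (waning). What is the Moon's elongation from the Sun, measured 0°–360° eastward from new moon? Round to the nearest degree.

cos θ = 1 − 2f = -0.120, giving a principal value of 96.9°.
Waning ⇒ past full, so θ = 360° − 96.9° = 263.1°.

263°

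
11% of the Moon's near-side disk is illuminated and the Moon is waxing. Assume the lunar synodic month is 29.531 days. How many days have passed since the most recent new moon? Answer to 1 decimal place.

3.2 days

From f = (1 − cos θ)/2: cos θ = 1 − 2×0.11 = 0.780; arccos → 38.7°.
The Moon is waxing (0°–180°), so θ = 38.7° directly.
At 360°/29.531 d per day, 38.7° corresponds to 3.18 days.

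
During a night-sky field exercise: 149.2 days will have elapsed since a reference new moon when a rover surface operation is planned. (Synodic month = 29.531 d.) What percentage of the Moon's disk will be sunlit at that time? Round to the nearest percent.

3%

149.2/29.531 = 5.052 lunations, so 5 complete cycles and 1.54 d into the next.
Phase angle: θ = 360°·(1.54 d)/(29.531 d) = 18.8°.
With cos θ = 0.946, the lit fraction is (1 − 0.946)/2 ≈ 0.027, so 3%.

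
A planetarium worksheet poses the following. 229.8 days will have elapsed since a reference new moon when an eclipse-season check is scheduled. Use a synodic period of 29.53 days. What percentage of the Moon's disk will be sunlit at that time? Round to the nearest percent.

40%

Reduce mod P: 229.8 − 7×29.53 = 23.09 d into the current lunation.
Phase angle: θ = 360°·(23.09 d)/(29.53 d) = 281.5°.
Illuminated fraction = (1 − cos 281.5°)/2 = (1 − 0.199)/2 ≈ 0.400, so 40%.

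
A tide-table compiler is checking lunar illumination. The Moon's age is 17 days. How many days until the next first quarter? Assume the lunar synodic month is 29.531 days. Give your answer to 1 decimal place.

First quarter is 0.25 of the way through the cycle: age 0.25 × 29.531 = 7.383 d.
Already past this cycle's first quarter; the next is at 7.383 + 29.531 = 36.914 d, so 36.914 − 17 = 19.914 days.

19.9 days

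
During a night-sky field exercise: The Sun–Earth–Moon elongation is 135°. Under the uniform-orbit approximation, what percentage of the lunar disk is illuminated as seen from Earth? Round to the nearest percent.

f = (1 − cos 135°)/2 = (1 − (-0.707))/2 ≈ 0.854, i.e. 85%.

85%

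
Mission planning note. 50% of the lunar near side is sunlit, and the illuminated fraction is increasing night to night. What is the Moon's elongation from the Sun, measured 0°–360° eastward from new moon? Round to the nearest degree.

90°

Invert f = (1 − cos θ)/2 to get cos θ = 1 − 2(0.50) = 0.000, hence θ₀ = arccos 0.000 = 90.0°.
Waxing ⇒ before full, so θ = 90.0°.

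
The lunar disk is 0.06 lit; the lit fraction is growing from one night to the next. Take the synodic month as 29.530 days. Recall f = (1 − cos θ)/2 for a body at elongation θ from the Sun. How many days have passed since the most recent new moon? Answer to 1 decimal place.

2.3 days

From f = (1 − cos θ)/2: cos θ = 1 − 2×0.06 = 0.880; arccos → 28.4°.
Before full moon the principal value applies: θ = 28.4°.
Age = 29.530 × 28.4°/360° ≈ 2.33 days.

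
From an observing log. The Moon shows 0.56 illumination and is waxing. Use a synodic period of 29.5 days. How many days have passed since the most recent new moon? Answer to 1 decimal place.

Invert f = (1 − cos θ)/2 to get cos θ = 1 − 2(0.56) = -0.120, hence θ₀ = arccos -0.120 = 96.9°.
Waxing ⇒ before full, so θ = 96.9°.
Age = 29.5 × 96.9°/360° ≈ 7.94 days.

7.9 days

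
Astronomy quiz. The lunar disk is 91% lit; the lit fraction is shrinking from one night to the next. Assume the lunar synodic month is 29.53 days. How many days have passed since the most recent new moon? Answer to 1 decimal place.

17.6 days

cos θ = 1 − 2f = -0.820, giving a principal value of 145.1°.
Waning ⇒ past full, so θ = 360° − 145.1° = 214.9°.
That fraction of the synodic month is 214.9/360 × 29.53 d ≈ 17.63 d.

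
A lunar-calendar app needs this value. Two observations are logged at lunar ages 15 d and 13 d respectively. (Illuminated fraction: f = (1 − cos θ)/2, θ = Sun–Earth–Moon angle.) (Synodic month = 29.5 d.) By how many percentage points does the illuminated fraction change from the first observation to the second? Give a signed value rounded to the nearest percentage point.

First observation: θ = 360°·15/29.5 = 183.1°, so f = 0.999.
Second observation: θ = 158.6°, f = 0.966.
Δf = 0.966 − 0.999 = -0.034, i.e. -3 pp.

-3 percentage points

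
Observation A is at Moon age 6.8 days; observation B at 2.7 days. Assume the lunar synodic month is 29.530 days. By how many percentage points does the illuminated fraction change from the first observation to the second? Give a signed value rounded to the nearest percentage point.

-36 percentage points

First observation: θ = 360°·6.8/29.530 = 82.9°, so f = 0.438.
Second observation: θ = 32.9°, f = 0.080.
Δf = 0.080 − 0.438 = -0.358, i.e. -36 pp.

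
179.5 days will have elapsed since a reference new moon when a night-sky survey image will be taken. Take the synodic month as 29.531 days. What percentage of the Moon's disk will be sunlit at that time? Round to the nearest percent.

6%

179.5 d spans 6 complete synodic months (6 × 29.531 = 177.19 d) plus 2.31 d.
Phase angle: θ = 360°·(2.31 d)/(29.531 d) = 28.2°.
cos 28.2° = 0.881, so f = (1 − 0.881)/2 = 0.059, so 6%.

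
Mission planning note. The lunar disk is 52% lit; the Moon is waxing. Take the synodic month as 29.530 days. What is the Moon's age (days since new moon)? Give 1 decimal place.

From f = (1 − cos θ)/2: cos θ = 1 − 2×0.52 = -0.040; arccos → 92.3°.
The Moon is waxing (0°–180°), so θ = 92.3° directly.
At 360°/29.530 d per day, 92.3° corresponds to 7.57 days.

7.6 days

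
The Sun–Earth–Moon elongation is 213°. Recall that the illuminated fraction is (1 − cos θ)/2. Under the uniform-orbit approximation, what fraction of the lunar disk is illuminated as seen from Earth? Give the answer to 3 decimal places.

0.919

cos 213° = (-0.839), so f = (1 − (-0.839))/2 = 0.919.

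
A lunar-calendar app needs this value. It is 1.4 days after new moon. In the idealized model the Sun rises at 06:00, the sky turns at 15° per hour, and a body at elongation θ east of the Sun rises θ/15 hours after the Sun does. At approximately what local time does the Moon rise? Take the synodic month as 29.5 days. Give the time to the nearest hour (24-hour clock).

07:00

Elongation θ = 360° × 1.4/29.5 ≈ 17.1°.
The Moon trails the Sun by θ/15 = 17.1/15 ≈ 1.14 hours.
06:00 + 1.14 h ≈ 07:08 → 07:00 to the nearest hour.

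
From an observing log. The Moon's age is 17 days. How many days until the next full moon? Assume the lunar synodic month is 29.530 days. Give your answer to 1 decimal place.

27.3 days

Full moon occurs at elongation 180°, i.e. at age 29.530 × 180/360 = 14.765 d.
This lunation's full moon (14.765 d) has passed, so add one period: 44.295 − 17 = 27.295 days.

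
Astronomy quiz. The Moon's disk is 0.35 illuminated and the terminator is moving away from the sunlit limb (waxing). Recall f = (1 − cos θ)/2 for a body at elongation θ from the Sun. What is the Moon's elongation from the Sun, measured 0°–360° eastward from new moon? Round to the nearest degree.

Invert f = (1 − cos θ)/2 to get cos θ = 1 − 2(0.35) = 0.300, hence θ₀ = arccos 0.300 = 72.5°.
Waxing ⇒ before full, so θ = 72.5°.

73°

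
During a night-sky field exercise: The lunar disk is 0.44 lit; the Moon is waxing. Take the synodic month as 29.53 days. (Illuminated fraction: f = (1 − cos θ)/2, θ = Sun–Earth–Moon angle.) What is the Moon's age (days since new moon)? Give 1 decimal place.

6.8 days

cos θ = 1 − 2f = 0.120, giving a principal value of 83.1°.
The Moon is waxing (0°–180°), so θ = 83.1° directly.
At 360°/29.53 d per day, 83.1° corresponds to 6.82 days.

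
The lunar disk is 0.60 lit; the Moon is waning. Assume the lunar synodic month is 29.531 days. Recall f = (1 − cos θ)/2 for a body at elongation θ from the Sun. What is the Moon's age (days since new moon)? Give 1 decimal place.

cos θ = 1 − 2f = -0.200, giving a principal value of 101.5°.
A waning Moon lies in 180°–360°, so θ = 360° − 101.5° = 258.5°.
At 360°/29.531 d per day, 258.5° corresponds to 21.20 days.

21.2 days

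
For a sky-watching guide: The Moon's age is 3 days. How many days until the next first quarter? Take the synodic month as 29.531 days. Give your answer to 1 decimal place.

First quarter occurs at elongation 90°, i.e. at age 29.531 × 90/360 = 7.383 d.
That is 7.383 − 3 = 4.383 days ahead.

4.4 days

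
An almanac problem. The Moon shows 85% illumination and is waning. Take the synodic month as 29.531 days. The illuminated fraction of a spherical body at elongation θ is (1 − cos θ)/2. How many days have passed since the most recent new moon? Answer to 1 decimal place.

18.5 days

From f = (1 − cos θ)/2: cos θ = 1 − 2×0.85 = -0.700; arccos → 134.4°.
Since the Moon is past full (waning), take the reflex angle: θ = 360° − 134.4° = 225.6°.
At 360°/29.531 d per day, 225.6° corresponds to 18.50 days.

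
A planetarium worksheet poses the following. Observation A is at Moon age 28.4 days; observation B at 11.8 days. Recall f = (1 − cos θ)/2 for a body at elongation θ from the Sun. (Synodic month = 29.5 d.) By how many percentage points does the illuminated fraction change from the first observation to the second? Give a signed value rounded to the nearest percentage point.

θ₁ = 360° × 28.4/29.5 = 346.6°, f₁ = (1 − cos θ₁)/2 = 0.014.
θ₂ = 360° × 11.8/29.5 = 144.0°, f₂ = (1 − cos θ₂)/2 = 0.905.
Change = f₂ − f₁ = +0.891 → +89 percentage points.

+89 percentage points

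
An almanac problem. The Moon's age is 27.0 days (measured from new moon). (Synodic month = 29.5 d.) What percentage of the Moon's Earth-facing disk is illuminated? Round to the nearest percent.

7%

Phase angle: θ = 360°·(27.0 d)/(29.5 d) = 329.5°.
With cos θ = 0.862, the lit fraction is (1 − 0.862)/2 ≈ 0.069, so 7%.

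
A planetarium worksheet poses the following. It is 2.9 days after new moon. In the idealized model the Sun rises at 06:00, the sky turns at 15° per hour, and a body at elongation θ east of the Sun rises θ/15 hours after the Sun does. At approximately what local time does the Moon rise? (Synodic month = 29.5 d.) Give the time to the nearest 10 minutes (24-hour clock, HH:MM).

08:20

The Moon has covered 2.9/29.5 of its cycle, so θ ≈ 360° × 2.9/29.5 = 35.4°.
At 15° of sky rotation per hour, 35.4° corresponds to a 2.36 h lag.
06:00 + 2.359 h ≈ 08:22 → 08:20 to the nearest ten minutes.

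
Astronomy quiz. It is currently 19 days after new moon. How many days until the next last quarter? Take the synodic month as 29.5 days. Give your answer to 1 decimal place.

Last quarter occurs at elongation 270°, i.e. at age 29.5 × 270/360 = 22.125 d.
So 3.125 days remain (22.125 − 19).

3.1 days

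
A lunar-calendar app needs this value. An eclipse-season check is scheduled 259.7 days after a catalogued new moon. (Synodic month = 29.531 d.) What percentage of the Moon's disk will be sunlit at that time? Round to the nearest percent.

259.7 d spans 8 complete synodic months (8 × 29.531 = 236.25 d) plus 23.45 d.
Elongation θ = 360° × 23.45/29.531 ≈ 285.9°.
With cos θ = 0.274, the lit fraction is (1 − 0.274)/2 ≈ 0.363, so 36%.

36%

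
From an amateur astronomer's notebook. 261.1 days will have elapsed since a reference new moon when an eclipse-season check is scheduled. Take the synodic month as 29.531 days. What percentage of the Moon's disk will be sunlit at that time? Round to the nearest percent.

261.1/29.531 = 8.842 lunations, so 8 complete cycles and 24.85 d into the next.
Phase angle: θ = 360°·(24.85 d)/(29.531 d) = 303.0°.
With cos θ = 0.544, the lit fraction is (1 − 0.544)/2 ≈ 0.228, so 23%.

23%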